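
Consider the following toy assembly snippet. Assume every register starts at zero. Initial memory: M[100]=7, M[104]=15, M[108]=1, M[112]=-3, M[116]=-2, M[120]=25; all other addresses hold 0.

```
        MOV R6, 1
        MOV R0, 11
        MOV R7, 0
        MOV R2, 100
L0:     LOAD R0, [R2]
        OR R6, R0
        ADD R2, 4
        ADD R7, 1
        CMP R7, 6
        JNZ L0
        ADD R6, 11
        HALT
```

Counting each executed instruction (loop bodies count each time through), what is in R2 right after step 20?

after MOV R6, 1: R6=1
after MOV R0, 11: R0=11
after MOV R7, 0: R7=0
after MOV R2, 100: R2=100
after LOAD R0, [R2]: R0=M[100]=7
after OR R6, R0: R6=1|7=7
after ADD R2, 4: R2=100+4=104
after ADD R7, 1: R7=0+1=1
CMP R7, 6  (cmp 1,6)
JNZ L0: taken
after LOAD R0, [R2]: R0=M[104]=15
after OR R6, R0: R6=7|15=15
after ADD R2, 4: R2=104+4=108
after ADD R7, 1: R7=1+1=2
CMP R7, 6  (cmp 2,6)
JNZ L0: taken
after LOAD R0, [R2]: R0=M[108]=1
after OR R6, R0: R6=15|1=15
after ADD R2, 4: R2=108+4=112
after ADD R7, 1: R7=2+1=3
After step 20: R2 = 112.

112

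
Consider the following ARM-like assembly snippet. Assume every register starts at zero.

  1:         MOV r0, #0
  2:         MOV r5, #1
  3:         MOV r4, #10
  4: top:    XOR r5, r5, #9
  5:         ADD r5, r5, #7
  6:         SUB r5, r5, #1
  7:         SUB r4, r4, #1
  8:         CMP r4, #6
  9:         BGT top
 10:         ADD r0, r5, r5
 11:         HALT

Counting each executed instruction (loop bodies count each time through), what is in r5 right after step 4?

MOV r0, #0 → r0=0
MOV r5, #1 → r5=1
MOV r4, #10 → r4=10
XOR r5, r5, #9 → r5=1^9=8
After step 4: r5 = 8.

8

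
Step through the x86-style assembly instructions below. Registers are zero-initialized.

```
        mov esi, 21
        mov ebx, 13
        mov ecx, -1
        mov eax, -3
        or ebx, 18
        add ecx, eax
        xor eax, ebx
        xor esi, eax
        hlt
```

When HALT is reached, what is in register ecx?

esi=21
ebx=13
ecx=-1
eax=-3
ebx=13|18=31
ecx=(-1)+(-3)=-4
eax=(-3)^31=-30
esi=21^(-30)=-9
halt.

-4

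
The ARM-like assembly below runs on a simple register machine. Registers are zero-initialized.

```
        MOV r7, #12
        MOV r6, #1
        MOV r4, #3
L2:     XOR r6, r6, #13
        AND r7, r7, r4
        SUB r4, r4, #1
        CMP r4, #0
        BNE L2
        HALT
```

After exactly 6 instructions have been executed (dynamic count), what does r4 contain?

2

MOV r7, #12 → r7=12
MOV r6, #1 → r6=1
MOV r4, #3 → r4=3
XOR r6, r6, #13 → r6=1^13=12
AND r7, r7, r4 → r7=12&3=0
SUB r4, r4, #1 → r4=3-1=2
After step 6: r4 = 2.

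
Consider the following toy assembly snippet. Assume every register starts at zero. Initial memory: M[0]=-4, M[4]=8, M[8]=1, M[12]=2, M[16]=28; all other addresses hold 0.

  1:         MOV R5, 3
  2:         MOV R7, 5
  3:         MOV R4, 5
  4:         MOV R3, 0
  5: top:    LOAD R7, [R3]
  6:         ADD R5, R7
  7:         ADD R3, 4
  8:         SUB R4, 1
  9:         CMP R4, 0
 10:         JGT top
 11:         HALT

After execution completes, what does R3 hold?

20

MOV R5, 3 → R5=3
MOV R7, 5 → R7=5
MOV R4, 5 → R4=5
MOV R3, 0 → R3=0
LOAD R7, [R3] → R7=M[0]=-4
ADD R5, R7 → R5=3+(-4)=-1
ADD R3, 4 → R3=0+4=4
SUB R4, 1 → R4=5-1=4
CMP R4, 0  (cmp 4,0)
JGT top: taken
LOAD R7, [R3] → R7=M[4]=8
ADD R5, R7 → R5=(-1)+8=7
ADD R3, 4 → R3=4+4=8
SUB R4, 1 → R4=4-1=3
CMP R4, 0  (cmp 3,0)
JGT top: taken
LOAD R7, [R3] → R7=M[8]=1
ADD R5, R7 → R5=7+1=8
ADD R3, 4 → R3=8+4=12
SUB R4, 1 → R4=3-1=2
CMP R4, 0  (cmp 2,0)
JGT top: taken
LOAD R7, [R3] → R7=M[12]=2
ADD R5, R7 → R5=8+2=10
ADD R3, 4 → R3=12+4=16
SUB R4, 1 → R4=2-1=1
CMP R4, 0  (cmp 1,0)
JGT top: taken
LOAD R7, [R3] → R7=M[16]=28
ADD R5, R7 → R5=10+28=38
ADD R3, 4 → R3=16+4=20
SUB R4, 1 → R4=1-1=0
CMP R4, 0  (cmp 0,0)
JGT top: not taken
halt.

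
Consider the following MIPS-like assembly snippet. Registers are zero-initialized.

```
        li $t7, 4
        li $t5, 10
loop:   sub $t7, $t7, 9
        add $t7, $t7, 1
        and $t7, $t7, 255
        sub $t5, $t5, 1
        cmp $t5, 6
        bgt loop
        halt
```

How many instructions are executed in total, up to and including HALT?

after li $t7, 4: $t7=4
after li $t5, 10: $t5=10
after sub $t7, $t7, 9: $t7=4-9=-5
after add $t7, $t7, 1: $t7=(-5)+1=-4
after and $t7, $t7, 255: $t7=(-4)&255=252
after sub $t5, $t5, 1: $t5=10-1=9
cmp $t5, 6  (cmp 9,6)
bgt loop: taken
after sub $t7, $t7, 9: $t7=252-9=243
after add $t7, $t7, 1: $t7=243+1=244
after and $t7, $t7, 255: $t7=244&255=244
after sub $t5, $t5, 1: $t5=9-1=8
cmp $t5, 6  (cmp 8,6)
bgt loop: taken
after sub $t7, $t7, 9: $t7=244-9=235
after add $t7, $t7, 1: $t7=235+1=236
after and $t7, $t7, 255: $t7=236&255=236
after sub $t5, $t5, 1: $t5=8-1=7
cmp $t5, 6  (cmp 7,6)
bgt loop: taken
after sub $t7, $t7, 9: $t7=236-9=227
after add $t7, $t7, 1: $t7=227+1=228
after and $t7, $t7, 255: $t7=228&255=228
after sub $t5, $t5, 1: $t5=7-1=6
cmp $t5, 6  (cmp 6,6)
bgt loop: not taken
halt.
Total executed instructions: 27.

27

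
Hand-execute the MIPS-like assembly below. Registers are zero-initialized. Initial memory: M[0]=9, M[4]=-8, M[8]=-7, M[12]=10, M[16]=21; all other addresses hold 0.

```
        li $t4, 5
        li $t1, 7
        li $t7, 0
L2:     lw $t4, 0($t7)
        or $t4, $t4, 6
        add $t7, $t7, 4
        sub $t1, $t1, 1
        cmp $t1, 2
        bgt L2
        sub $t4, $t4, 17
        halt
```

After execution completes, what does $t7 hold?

$t4=5
$t1=7
$t7=0
$t4=M[0]=9
$t4=9|6=15
$t7=0+4=4
$t1=7-1=6
cmp $t1, 2  (cmp 6,2)
bgt L2: taken
$t4=M[4]=-8
$t4=(-8)|6=-2
$t7=4+4=8
$t1=6-1=5
cmp $t1, 2  (cmp 5,2)
bgt L2: taken
$t4=M[8]=-7
$t4=(-7)|6=-1
$t7=8+4=12
$t1=5-1=4
cmp $t1, 2  (cmp 4,2)
bgt L2: taken
$t4=M[12]=10
$t4=10|6=14
$t7=12+4=16
$t1=4-1=3
cmp $t1, 2  (cmp 3,2)
bgt L2: taken
$t4=M[16]=21
$t4=21|6=23
$t7=16+4=20
$t1=3-1=2
cmp $t1, 2  (cmp 2,2)
bgt L2: not taken
$t4=23-17=6
halt.

20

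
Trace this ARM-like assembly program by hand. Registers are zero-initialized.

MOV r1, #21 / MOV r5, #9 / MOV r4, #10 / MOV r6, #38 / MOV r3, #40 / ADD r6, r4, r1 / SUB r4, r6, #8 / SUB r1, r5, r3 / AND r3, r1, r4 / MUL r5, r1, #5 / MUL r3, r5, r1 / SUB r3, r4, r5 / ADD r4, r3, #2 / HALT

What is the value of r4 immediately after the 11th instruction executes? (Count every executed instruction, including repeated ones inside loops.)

23

after MOV r1, #21: r1=21
after MOV r5, #9: r5=9
after MOV r4, #10: r4=10
after MOV r6, #38: r6=38
after MOV r3, #40: r3=40
after ADD r6, r4, r1: r6=10+21=31
after SUB r4, r6, #8: r4=31-8=23
after SUB r1, r5, r3: r1=9-40=-31
after AND r3, r1, r4: r3=(-31)&23=1
after MUL r5, r1, #5: r5=(-31)*5=-155
after MUL r3, r5, r1: r3=(-155)*(-31)=4805
After step 11: r4 = 23.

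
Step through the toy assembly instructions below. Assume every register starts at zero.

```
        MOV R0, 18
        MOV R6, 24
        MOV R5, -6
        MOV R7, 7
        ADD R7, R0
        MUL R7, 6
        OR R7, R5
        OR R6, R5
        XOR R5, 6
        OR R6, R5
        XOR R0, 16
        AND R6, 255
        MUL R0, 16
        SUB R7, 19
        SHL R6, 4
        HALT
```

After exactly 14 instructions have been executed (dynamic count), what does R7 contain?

-21

R0=18
R6=24
R5=-6
R7=7
R7=7+18=25
R7=25*6=150
R7=150|(-6)=-2
R6=24|(-6)=-6
R5=(-6)^6=-4
R6=(-6)|(-4)=-2
R0=18^16=2
R6=(-2)&255=254
R0=2*16=32
R7=(-2)-19=-21
After step 14: R7 = -21.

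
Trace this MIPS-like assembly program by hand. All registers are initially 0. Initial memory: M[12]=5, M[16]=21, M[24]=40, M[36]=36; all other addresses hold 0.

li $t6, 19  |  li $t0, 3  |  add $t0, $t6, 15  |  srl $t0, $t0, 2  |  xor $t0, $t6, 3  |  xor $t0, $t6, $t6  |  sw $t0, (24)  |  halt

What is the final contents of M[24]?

0

li $t6, 19 → $t6=19
li $t0, 3 → $t0=3
add $t0, $t6, 15 → $t0=19+15=34
srl $t0, $t0, 2 → $t0=34>>2=8
xor $t0, $t6, 3 → $t0=19^3=16
xor $t0, $t6, $t6 → $t0=19^19=0
sw $t0, (24) → M[24]=0
halt.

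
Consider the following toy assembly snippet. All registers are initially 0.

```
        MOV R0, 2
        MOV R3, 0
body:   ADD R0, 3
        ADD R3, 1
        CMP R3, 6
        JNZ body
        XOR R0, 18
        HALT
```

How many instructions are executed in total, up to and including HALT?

after MOV R0, 2: R0=2
after MOV R3, 0: R3=0
after ADD R0, 3: R0=2+3=5
after ADD R3, 1: R3=0+1=1
CMP R3, 6  (cmp 1,6)
JNZ body: taken
after ADD R0, 3: R0=5+3=8
after ADD R3, 1: R3=1+1=2
CMP R3, 6  (cmp 2,6)
JNZ body: taken
after ADD R0, 3: R0=8+3=11
after ADD R3, 1: R3=2+1=3
CMP R3, 6  (cmp 3,6)
JNZ body: taken
after ADD R0, 3: R0=11+3=14
after ADD R3, 1: R3=3+1=4
CMP R3, 6  (cmp 4,6)
JNZ body: taken
after ADD R0, 3: R0=14+3=17
after ADD R3, 1: R3=4+1=5
CMP R3, 6  (cmp 5,6)
JNZ body: taken
after ADD R0, 3: R0=17+3=20
after ADD R3, 1: R3=5+1=6
CMP R3, 6  (cmp 6,6)
JNZ body: not taken
after XOR R0, 18: R0=20^18=6
halt.
Total executed instructions: 28.

28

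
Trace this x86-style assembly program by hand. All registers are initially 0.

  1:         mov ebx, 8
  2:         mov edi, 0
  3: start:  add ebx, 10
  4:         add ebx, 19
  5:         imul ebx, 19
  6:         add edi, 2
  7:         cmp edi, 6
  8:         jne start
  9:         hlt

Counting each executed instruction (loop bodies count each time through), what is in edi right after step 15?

mov ebx, 8 → ebx=8
mov edi, 0 → edi=0
add ebx, 10 → ebx=8+10=18
add ebx, 19 → ebx=18+19=37
imul ebx, 19 → ebx=37*19=703
add edi, 2 → edi=0+2=2
cmp edi, 6  (cmp 2,6)
jne start: taken
add ebx, 10 → ebx=703+10=713
add ebx, 19 → ebx=713+19=732
imul ebx, 19 → ebx=732*19=13908
add edi, 2 → edi=2+2=4
cmp edi, 6  (cmp 4,6)
jne start: taken
add ebx, 10 → ebx=13908+10=13918
After step 15: edi = 4.

4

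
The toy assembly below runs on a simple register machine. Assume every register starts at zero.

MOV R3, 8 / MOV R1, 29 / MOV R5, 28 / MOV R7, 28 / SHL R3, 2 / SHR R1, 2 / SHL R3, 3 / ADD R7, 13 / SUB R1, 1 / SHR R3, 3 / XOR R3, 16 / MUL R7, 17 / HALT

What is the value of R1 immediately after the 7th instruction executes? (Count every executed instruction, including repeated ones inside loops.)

after MOV R3, 8: R3=8
after MOV R1, 29: R1=29
after MOV R5, 28: R5=28
after MOV R7, 28: R7=28
after SHL R3, 2: R3=8<<2=32
after SHR R1, 2: R1=29>>2=7
after SHL R3, 3: R3=32<<3=256
After step 7: R1 = 7.

7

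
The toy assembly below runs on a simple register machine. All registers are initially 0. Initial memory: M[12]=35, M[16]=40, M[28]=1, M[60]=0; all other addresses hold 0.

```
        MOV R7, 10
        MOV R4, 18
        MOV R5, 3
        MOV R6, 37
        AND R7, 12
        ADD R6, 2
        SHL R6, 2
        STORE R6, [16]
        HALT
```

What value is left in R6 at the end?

156

R7=10
R4=18
R5=3
R6=37
R7=10&12=8
R6=37+2=39
R6=39<<2=156
STORE R6, [16] → M[16]=156
halt.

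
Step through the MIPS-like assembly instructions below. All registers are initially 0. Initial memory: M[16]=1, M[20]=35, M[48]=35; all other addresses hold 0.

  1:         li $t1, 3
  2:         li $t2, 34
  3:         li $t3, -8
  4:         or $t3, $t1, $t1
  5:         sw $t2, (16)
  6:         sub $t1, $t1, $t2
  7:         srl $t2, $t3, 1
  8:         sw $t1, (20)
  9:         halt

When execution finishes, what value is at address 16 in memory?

34

li $t1, 3 → $t1=3
li $t2, 34 → $t2=34
li $t3, -8 → $t3=-8
or $t3, $t1, $t1 → $t3=3|3=3
sw $t2, (16) → M[16]=34
sub $t1, $t1, $t2 → $t1=3-34=-31
srl $t2, $t3, 1 → $t2=3>>1=1
sw $t1, (20) → M[20]=-31
halt.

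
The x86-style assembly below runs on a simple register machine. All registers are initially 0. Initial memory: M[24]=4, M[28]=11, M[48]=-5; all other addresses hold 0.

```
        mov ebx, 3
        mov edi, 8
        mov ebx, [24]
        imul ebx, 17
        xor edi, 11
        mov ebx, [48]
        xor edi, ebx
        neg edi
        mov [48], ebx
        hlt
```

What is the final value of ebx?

-5

ebx=3
edi=8
ebx=M[24]=4
ebx=4*17=68
edi=8^11=3
ebx=M[48]=-5
edi=3^(-5)=-8
edi=-(-8)=8
mov [48], ebx → M[48]=-5
halt.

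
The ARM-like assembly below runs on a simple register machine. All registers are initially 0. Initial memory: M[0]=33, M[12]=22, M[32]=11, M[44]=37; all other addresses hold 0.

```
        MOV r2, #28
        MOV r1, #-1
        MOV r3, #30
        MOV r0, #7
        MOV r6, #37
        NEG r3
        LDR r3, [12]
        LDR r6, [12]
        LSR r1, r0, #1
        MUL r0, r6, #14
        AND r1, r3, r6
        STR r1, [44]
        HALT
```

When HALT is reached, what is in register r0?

308

MOV r2, #28 → r2=28
MOV r1, #-1 → r1=-1
MOV r3, #30 → r3=30
MOV r0, #7 → r0=7
MOV r6, #37 → r6=37
NEG r3 → r3=-(30)=-30
LDR r3, [12] → r3=M[12]=22
LDR r6, [12] → r6=M[12]=22
LSR r1, r0, #1 → r1=7>>1=3
MUL r0, r6, #14 → r0=22*14=308
AND r1, r3, r6 → r1=22&22=22
STR r1, [44] → M[44]=22
halt.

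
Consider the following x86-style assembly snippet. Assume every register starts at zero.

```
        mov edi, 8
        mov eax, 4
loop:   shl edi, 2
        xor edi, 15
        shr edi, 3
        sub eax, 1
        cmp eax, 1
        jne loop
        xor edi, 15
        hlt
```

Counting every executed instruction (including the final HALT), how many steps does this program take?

edi=8
eax=4
edi=8<<2=32
edi=32^15=47
edi=47>>3=5
eax=4-1=3
cmp eax, 1  (cmp 3,1)
jne loop: taken
edi=5<<2=20
edi=20^15=27
edi=27>>3=3
eax=3-1=2
cmp eax, 1  (cmp 2,1)
jne loop: taken
edi=3<<2=12
edi=12^15=3
edi=3>>3=0
eax=2-1=1
cmp eax, 1  (cmp 1,1)
jne loop: not taken
edi=0^15=15
halt.
Total executed instructions: 22.

22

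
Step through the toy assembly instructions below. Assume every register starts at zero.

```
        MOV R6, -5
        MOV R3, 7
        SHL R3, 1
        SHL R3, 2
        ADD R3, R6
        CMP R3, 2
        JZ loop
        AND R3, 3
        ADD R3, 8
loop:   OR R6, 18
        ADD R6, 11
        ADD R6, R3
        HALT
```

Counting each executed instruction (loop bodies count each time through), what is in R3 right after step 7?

51

R6=-5
R3=7
R3=7<<1=14
R3=14<<2=56
R3=56+(-5)=51
CMP R3, 2  (cmp 51,2)
JZ loop: not taken
After step 7: R3 = 51.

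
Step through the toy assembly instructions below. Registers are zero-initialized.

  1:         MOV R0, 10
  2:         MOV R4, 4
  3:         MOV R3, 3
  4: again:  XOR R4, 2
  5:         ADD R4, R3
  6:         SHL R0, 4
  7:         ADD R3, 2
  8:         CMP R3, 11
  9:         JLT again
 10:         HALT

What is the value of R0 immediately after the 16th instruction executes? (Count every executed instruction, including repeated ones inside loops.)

2560

after MOV R0, 10: R0=10
after MOV R4, 4: R4=4
after MOV R3, 3: R3=3
after XOR R4, 2: R4=4^2=6
after ADD R4, R3: R4=6+3=9
after SHL R0, 4: R0=10<<4=160
after ADD R3, 2: R3=3+2=5
CMP R3, 11  (cmp 5,11)
JLT again: taken
after XOR R4, 2: R4=9^2=11
after ADD R4, R3: R4=11+5=16
after SHL R0, 4: R0=160<<4=2560
after ADD R3, 2: R3=5+2=7
CMP R3, 11  (cmp 7,11)
JLT again: taken
after XOR R4, 2: R4=16^2=18
After step 16: R0 = 2560.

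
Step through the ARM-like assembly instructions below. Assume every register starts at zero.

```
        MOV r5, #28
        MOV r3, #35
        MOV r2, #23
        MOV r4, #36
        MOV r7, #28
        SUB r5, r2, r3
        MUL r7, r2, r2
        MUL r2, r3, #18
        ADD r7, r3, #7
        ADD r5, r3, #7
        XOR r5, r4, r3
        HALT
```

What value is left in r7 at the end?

r5=28
r3=35
r2=23
r4=36
r7=28
r5=23-35=-12
r7=23*23=529
r2=35*18=630
r7=35+7=42
r5=35+7=42
r5=36^35=7
halt.

42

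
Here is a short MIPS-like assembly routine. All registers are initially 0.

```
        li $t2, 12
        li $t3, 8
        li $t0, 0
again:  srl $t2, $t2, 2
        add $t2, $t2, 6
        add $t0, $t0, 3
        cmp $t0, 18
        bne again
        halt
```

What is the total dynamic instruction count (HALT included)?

$t2=12
$t3=8
$t0=0
$t2=12>>2=3
$t2=3+6=9
$t0=0+3=3
cmp $t0, 18  (cmp 3,18)
bne again: taken
$t2=9>>2=2
$t2=2+6=8
$t0=3+3=6
cmp $t0, 18  (cmp 6,18)
bne again: taken
$t2=8>>2=2
$t2=2+6=8
$t0=6+3=9
cmp $t0, 18  (cmp 9,18)
bne again: taken
$t2=8>>2=2
$t2=2+6=8
$t0=9+3=12
cmp $t0, 18  (cmp 12,18)
bne again: taken
$t2=8>>2=2
$t2=2+6=8
$t0=12+3=15
cmp $t0, 18  (cmp 15,18)
bne again: taken
$t2=8>>2=2
$t2=2+6=8
$t0=15+3=18
cmp $t0, 18  (cmp 18,18)
bne again: not taken
halt.
Total executed instructions: 34.

34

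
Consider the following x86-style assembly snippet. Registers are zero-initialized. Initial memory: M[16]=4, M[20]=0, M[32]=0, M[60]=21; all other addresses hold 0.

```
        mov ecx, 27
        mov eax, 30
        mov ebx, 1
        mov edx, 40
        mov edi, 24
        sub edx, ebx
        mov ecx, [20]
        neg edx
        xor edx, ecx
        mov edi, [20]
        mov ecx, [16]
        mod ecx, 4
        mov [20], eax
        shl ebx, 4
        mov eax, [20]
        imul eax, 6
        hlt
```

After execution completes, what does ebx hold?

ecx=27
eax=30
ebx=1
edx=40
edi=24
edx=40-1=39
ecx=M[20]=0
edx=-(39)=-39
edx=(-39)^0=-39
edi=M[20]=0
ecx=M[16]=4
ecx=4%4=0
mov [20], eax → M[20]=30
ebx=1<<4=16
eax=M[20]=30
eax=30*6=180
halt.

16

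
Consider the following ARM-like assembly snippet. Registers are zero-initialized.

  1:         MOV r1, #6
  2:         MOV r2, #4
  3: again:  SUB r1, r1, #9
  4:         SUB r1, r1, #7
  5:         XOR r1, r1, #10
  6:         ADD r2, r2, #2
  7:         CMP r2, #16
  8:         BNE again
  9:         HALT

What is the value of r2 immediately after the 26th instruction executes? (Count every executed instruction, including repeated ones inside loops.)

r1=6
r2=4
r1=6-9=-3
r1=(-3)-7=-10
r1=(-10)^10=-4
r2=4+2=6
CMP r2, #16  (cmp 6,16)
BNE again: taken
r1=(-4)-9=-13
r1=(-13)-7=-20
r1=(-20)^10=-26
r2=6+2=8
CMP r2, #16  (cmp 8,16)
BNE again: taken
r1=(-26)-9=-35
r1=(-35)-7=-42
r1=(-42)^10=-36
r2=8+2=10
CMP r2, #16  (cmp 10,16)
BNE again: taken
r1=(-36)-9=-45
r1=(-45)-7=-52
r1=(-52)^10=-58
r2=10+2=12
CMP r2, #16  (cmp 12,16)
BNE again: taken
After step 26: r2 = 12.

12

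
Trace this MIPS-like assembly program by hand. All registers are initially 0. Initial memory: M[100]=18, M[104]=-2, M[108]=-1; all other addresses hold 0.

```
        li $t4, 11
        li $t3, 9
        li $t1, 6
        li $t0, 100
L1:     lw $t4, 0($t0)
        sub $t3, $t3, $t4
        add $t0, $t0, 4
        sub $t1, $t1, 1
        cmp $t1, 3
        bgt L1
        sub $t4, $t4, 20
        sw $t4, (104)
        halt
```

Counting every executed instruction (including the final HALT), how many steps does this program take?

25

after li $t4, 11: $t4=11
after li $t3, 9: $t3=9
after li $t1, 6: $t1=6
after li $t0, 100: $t0=100
after lw $t4, 0($t0): $t4=M[100]=18
after sub $t3, $t3, $t4: $t3=9-18=-9
after add $t0, $t0, 4: $t0=100+4=104
after sub $t1, $t1, 1: $t1=6-1=5
cmp $t1, 3  (cmp 5,3)
bgt L1: taken
after lw $t4, 0($t0): $t4=M[104]=-2
after sub $t3, $t3, $t4: $t3=(-9)-(-2)=-7
after add $t0, $t0, 4: $t0=104+4=108
after sub $t1, $t1, 1: $t1=5-1=4
cmp $t1, 3  (cmp 4,3)
bgt L1: taken
after lw $t4, 0($t0): $t4=M[108]=-1
after sub $t3, $t3, $t4: $t3=(-7)-(-1)=-6
after add $t0, $t0, 4: $t0=108+4=112
after sub $t1, $t1, 1: $t1=4-1=3
cmp $t1, 3  (cmp 3,3)
bgt L1: not taken
after sub $t4, $t4, 20: $t4=(-1)-20=-21
sw $t4, (104) → M[104]=-21
halt.
Total executed instructions: 25.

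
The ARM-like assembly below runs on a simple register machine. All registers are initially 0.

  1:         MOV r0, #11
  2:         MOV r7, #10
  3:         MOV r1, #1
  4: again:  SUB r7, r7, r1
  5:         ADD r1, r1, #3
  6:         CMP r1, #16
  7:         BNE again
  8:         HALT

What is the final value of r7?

r0=11
r7=10
r1=1
r7=10-1=9
r1=1+3=4
CMP r1, #16  (cmp 4,16)
BNE again: taken
r7=9-4=5
r1=4+3=7
CMP r1, #16  (cmp 7,16)
BNE again: taken
r7=5-7=-2
r1=7+3=10
CMP r1, #16  (cmp 10,16)
BNE again: taken
r7=(-2)-10=-12
r1=10+3=13
CMP r1, #16  (cmp 13,16)
BNE again: taken
r7=(-12)-13=-25
r1=13+3=16
CMP r1, #16  (cmp 16,16)
BNE again: not taken
halt.

-25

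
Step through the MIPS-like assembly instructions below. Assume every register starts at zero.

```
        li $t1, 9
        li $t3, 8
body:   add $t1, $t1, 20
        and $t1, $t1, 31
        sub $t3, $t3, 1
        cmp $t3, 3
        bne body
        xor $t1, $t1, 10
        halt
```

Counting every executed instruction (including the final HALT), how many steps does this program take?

li $t1, 9 → $t1=9
li $t3, 8 → $t3=8
add $t1, $t1, 20 → $t1=9+20=29
and $t1, $t1, 31 → $t1=29&31=29
sub $t3, $t3, 1 → $t3=8-1=7
cmp $t3, 3  (cmp 7,3)
bne body: taken
add $t1, $t1, 20 → $t1=29+20=49
and $t1, $t1, 31 → $t1=49&31=17
sub $t3, $t3, 1 → $t3=7-1=6
cmp $t3, 3  (cmp 6,3)
bne body: taken
add $t1, $t1, 20 → $t1=17+20=37
and $t1, $t1, 31 → $t1=37&31=5
sub $t3, $t3, 1 → $t3=6-1=5
cmp $t3, 3  (cmp 5,3)
bne body: taken
add $t1, $t1, 20 → $t1=5+20=25
and $t1, $t1, 31 → $t1=25&31=25
sub $t3, $t3, 1 → $t3=5-1=4
cmp $t3, 3  (cmp 4,3)
bne body: taken
add $t1, $t1, 20 → $t1=25+20=45
and $t1, $t1, 31 → $t1=45&31=13
sub $t3, $t3, 1 → $t3=4-1=3
cmp $t3, 3  (cmp 3,3)
bne body: not taken
xor $t1, $t1, 10 → $t1=13^10=7
halt.
Total executed instructions: 29.

29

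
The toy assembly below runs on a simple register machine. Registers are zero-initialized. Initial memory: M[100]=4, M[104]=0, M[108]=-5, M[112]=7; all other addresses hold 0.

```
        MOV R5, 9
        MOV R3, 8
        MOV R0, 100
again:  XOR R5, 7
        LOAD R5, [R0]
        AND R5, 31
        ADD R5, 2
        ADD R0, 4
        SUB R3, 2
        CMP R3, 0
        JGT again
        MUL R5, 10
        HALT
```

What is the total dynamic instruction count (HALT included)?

37

MOV R5, 9 → R5=9
MOV R3, 8 → R3=8
MOV R0, 100 → R0=100
XOR R5, 7 → R5=9^7=14
LOAD R5, [R0] → R5=M[100]=4
AND R5, 31 → R5=4&31=4
ADD R5, 2 → R5=4+2=6
ADD R0, 4 → R0=100+4=104
SUB R3, 2 → R3=8-2=6
CMP R3, 0  (cmp 6,0)
JGT again: taken
XOR R5, 7 → R5=6^7=1
LOAD R5, [R0] → R5=M[104]=0
AND R5, 31 → R5=0&31=0
ADD R5, 2 → R5=0+2=2
ADD R0, 4 → R0=104+4=108
SUB R3, 2 → R3=6-2=4
CMP R3, 0  (cmp 4,0)
JGT again: taken
XOR R5, 7 → R5=2^7=5
LOAD R5, [R0] → R5=M[108]=-5
AND R5, 31 → R5=(-5)&31=27
ADD R5, 2 → R5=27+2=29
ADD R0, 4 → R0=108+4=112
SUB R3, 2 → R3=4-2=2
CMP R3, 0  (cmp 2,0)
JGT again: taken
XOR R5, 7 → R5=29^7=26
LOAD R5, [R0] → R5=M[112]=7
AND R5, 31 → R5=7&31=7
ADD R5, 2 → R5=7+2=9
ADD R0, 4 → R0=112+4=116
SUB R3, 2 → R3=2-2=0
CMP R3, 0  (cmp 0,0)
JGT again: not taken
MUL R5, 10 → R5=9*10=90
halt.
Total executed instructions: 37.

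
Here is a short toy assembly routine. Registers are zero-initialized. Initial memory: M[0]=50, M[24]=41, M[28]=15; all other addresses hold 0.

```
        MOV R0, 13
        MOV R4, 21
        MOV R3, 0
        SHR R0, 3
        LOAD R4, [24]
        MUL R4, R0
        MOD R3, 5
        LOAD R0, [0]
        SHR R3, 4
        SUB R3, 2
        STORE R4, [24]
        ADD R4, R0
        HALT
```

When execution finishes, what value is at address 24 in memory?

41

R0=13
R4=21
R3=0
R0=13>>3=1
R4=M[24]=41
R4=41*1=41
R3=0%5=0
R0=M[0]=50
R3=0>>4=0
R3=0-2=-2
STORE R4, [24] → M[24]=41
R4=41+50=91
halt.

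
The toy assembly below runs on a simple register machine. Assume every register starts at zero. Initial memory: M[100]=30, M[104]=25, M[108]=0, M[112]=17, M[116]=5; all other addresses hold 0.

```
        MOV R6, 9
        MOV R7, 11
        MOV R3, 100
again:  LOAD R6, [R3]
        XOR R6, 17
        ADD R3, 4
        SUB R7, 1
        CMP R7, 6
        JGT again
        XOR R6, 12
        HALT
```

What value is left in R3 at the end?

R6=9
R7=11
R3=100
R6=M[100]=30
R6=30^17=15
R3=100+4=104
R7=11-1=10
CMP R7, 6  (cmp 10,6)
JGT again: taken
R6=M[104]=25
R6=25^17=8
R3=104+4=108
R7=10-1=9
CMP R7, 6  (cmp 9,6)
JGT again: taken
R6=M[108]=0
R6=0^17=17
R3=108+4=112
R7=9-1=8
CMP R7, 6  (cmp 8,6)
JGT again: taken
R6=M[112]=17
R6=17^17=0
R3=112+4=116
R7=8-1=7
CMP R7, 6  (cmp 7,6)
JGT again: taken
R6=M[116]=5
R6=5^17=20
R3=116+4=120
R7=7-1=6
CMP R7, 6  (cmp 6,6)
JGT again: not taken
R6=20^12=24
halt.

120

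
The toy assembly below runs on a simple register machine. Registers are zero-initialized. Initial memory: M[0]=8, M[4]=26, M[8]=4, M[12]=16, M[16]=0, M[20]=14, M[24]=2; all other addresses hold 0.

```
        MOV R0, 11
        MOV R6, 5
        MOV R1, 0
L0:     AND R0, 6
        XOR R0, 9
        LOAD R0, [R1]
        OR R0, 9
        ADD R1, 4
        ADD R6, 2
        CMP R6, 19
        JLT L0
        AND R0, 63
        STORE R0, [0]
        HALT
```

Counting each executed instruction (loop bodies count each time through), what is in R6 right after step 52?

R0=11
R6=5
R1=0
R0=11&6=2
R0=2^9=11
R0=M[0]=8
R0=8|9=9
R1=0+4=4
R6=5+2=7
CMP R6, 19  (cmp 7,19)
JLT L0: taken
R0=9&6=0
R0=0^9=9
R0=M[4]=26
R0=26|9=27
R1=4+4=8
R6=7+2=9
CMP R6, 19  (cmp 9,19)
JLT L0: taken
R0=27&6=2
R0=2^9=11
R0=M[8]=4
R0=4|9=13
R1=8+4=12
R6=9+2=11
CMP R6, 19  (cmp 11,19)
JLT L0: taken
R0=13&6=4
R0=4^9=13
R0=M[12]=16
R0=16|9=25
R1=12+4=16
R6=11+2=13
CMP R6, 19  (cmp 13,19)
JLT L0: taken
R0=25&6=0
R0=0^9=9
R0=M[16]=0
R0=0|9=9
R1=16+4=20
R6=13+2=15
CMP R6, 19  (cmp 15,19)
JLT L0: taken
R0=9&6=0
R0=0^9=9
R0=M[20]=14
R0=14|9=15
R1=20+4=24
R6=15+2=17
CMP R6, 19  (cmp 17,19)
JLT L0: taken
R0=15&6=6
After step 52: R6 = 17.

17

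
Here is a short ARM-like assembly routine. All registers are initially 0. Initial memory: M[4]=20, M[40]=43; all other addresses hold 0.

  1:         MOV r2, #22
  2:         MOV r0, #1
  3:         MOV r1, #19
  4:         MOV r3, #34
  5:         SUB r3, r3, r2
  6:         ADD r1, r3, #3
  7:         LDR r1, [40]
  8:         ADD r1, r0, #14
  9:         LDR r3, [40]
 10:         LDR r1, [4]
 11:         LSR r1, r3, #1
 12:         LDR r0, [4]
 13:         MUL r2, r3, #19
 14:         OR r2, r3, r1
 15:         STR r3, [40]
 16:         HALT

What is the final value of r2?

63

r2=22
r0=1
r1=19
r3=34
r3=34-22=12
r1=12+3=15
r1=M[40]=43
r1=1+14=15
r3=M[40]=43
r1=M[4]=20
r1=43>>1=21
r0=M[4]=20
r2=43*19=817
r2=43|21=63
STR r3, [40] → M[40]=43
halt.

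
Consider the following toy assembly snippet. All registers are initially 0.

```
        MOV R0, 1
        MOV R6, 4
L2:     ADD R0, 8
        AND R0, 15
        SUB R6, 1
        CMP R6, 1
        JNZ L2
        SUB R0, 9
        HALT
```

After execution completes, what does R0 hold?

R0=1
R6=4
R0=1+8=9
R0=9&15=9
R6=4-1=3
CMP R6, 1  (cmp 3,1)
JNZ L2: taken
R0=9+8=17
R0=17&15=1
R6=3-1=2
CMP R6, 1  (cmp 2,1)
JNZ L2: taken
R0=1+8=9
R0=9&15=9
R6=2-1=1
CMP R6, 1  (cmp 1,1)
JNZ L2: not taken
R0=9-9=0
halt.

0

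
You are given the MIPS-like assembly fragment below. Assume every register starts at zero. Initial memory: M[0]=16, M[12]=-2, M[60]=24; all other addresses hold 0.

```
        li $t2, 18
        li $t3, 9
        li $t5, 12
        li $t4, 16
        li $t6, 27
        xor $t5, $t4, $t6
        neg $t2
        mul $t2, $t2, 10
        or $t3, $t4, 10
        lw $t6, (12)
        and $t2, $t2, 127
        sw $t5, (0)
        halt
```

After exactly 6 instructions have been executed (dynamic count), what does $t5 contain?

11

li $t2, 18 → $t2=18
li $t3, 9 → $t3=9
li $t5, 12 → $t5=12
li $t4, 16 → $t4=16
li $t6, 27 → $t6=27
xor $t5, $t4, $t6 → $t5=16^27=11
After step 6: $t5 = 11.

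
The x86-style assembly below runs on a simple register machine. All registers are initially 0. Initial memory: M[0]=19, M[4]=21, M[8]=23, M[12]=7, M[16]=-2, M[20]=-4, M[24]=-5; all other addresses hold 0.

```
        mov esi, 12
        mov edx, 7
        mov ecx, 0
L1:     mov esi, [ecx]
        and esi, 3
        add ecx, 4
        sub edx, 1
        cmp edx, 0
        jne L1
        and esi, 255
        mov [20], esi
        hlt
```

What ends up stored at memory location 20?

mov esi, 12 → esi=12
mov edx, 7 → edx=7
mov ecx, 0 → ecx=0
mov esi, [ecx] → esi=M[0]=19
and esi, 3 → esi=19&3=3
add ecx, 4 → ecx=0+4=4
sub edx, 1 → edx=7-1=6
cmp edx, 0  (cmp 6,0)
jne L1: taken
mov esi, [ecx] → esi=M[4]=21
and esi, 3 → esi=21&3=1
add ecx, 4 → ecx=4+4=8
sub edx, 1 → edx=6-1=5
cmp edx, 0  (cmp 5,0)
jne L1: taken
mov esi, [ecx] → esi=M[8]=23
and esi, 3 → esi=23&3=3
add ecx, 4 → ecx=8+4=12
sub edx, 1 → edx=5-1=4
cmp edx, 0  (cmp 4,0)
jne L1: taken
mov esi, [ecx] → esi=M[12]=7
and esi, 3 → esi=7&3=3
add ecx, 4 → ecx=12+4=16
sub edx, 1 → edx=4-1=3
cmp edx, 0  (cmp 3,0)
jne L1: taken
mov esi, [ecx] → esi=M[16]=-2
and esi, 3 → esi=(-2)&3=2
add ecx, 4 → ecx=16+4=20
sub edx, 1 → edx=3-1=2
cmp edx, 0  (cmp 2,0)
jne L1: taken
mov esi, [ecx] → esi=M[20]=-4
and esi, 3 → esi=(-4)&3=0
add ecx, 4 → ecx=20+4=24
sub edx, 1 → edx=2-1=1
cmp edx, 0  (cmp 1,0)
jne L1: taken
mov esi, [ecx] → esi=M[24]=-5
and esi, 3 → esi=(-5)&3=3
add ecx, 4 → ecx=24+4=28
sub edx, 1 → edx=1-1=0
cmp edx, 0  (cmp 0,0)
jne L1: not taken
and esi, 255 → esi=3&255=3
mov [20], esi → M[20]=3
halt.

3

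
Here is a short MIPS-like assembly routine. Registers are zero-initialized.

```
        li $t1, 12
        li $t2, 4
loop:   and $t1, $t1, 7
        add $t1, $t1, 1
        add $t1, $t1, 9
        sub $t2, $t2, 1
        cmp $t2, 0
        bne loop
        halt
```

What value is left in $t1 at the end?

12

$t1=12
$t2=4
$t1=12&7=4
$t1=4+1=5
$t1=5+9=14
$t2=4-1=3
cmp $t2, 0  (cmp 3,0)
bne loop: taken
$t1=14&7=6
$t1=6+1=7
$t1=7+9=16
$t2=3-1=2
cmp $t2, 0  (cmp 2,0)
bne loop: taken
$t1=16&7=0
$t1=0+1=1
$t1=1+9=10
$t2=2-1=1
cmp $t2, 0  (cmp 1,0)
bne loop: taken
$t1=10&7=2
$t1=2+1=3
$t1=3+9=12
$t2=1-1=0
cmp $t2, 0  (cmp 0,0)
bne loop: not taken
halt.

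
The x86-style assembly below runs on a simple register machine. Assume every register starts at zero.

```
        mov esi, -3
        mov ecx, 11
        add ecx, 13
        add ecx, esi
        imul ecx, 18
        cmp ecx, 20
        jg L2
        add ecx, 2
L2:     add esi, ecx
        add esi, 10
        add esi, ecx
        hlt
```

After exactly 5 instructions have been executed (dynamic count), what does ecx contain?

378

after mov esi, -3: esi=-3
after mov ecx, 11: ecx=11
after add ecx, 13: ecx=11+13=24
after add ecx, esi: ecx=24+(-3)=21
after imul ecx, 18: ecx=21*18=378
After step 5: ecx = 378.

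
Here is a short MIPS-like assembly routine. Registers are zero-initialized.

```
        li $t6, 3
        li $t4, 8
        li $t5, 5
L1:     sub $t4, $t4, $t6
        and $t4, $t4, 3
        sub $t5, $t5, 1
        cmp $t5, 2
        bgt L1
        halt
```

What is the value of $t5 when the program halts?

2

$t6=3
$t4=8
$t5=5
$t4=8-3=5
$t4=5&3=1
$t5=5-1=4
cmp $t5, 2  (cmp 4,2)
bgt L1: taken
$t4=1-3=-2
$t4=(-2)&3=2
$t5=4-1=3
cmp $t5, 2  (cmp 3,2)
bgt L1: taken
$t4=2-3=-1
$t4=(-1)&3=3
$t5=3-1=2
cmp $t5, 2  (cmp 2,2)
bgt L1: not taken
halt.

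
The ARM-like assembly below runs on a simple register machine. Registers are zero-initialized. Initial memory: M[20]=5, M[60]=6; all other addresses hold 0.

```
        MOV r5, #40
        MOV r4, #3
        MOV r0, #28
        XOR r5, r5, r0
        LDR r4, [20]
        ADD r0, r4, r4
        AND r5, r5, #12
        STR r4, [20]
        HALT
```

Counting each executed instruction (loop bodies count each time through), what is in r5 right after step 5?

after MOV r5, #40: r5=40
after MOV r4, #3: r4=3
after MOV r0, #28: r0=28
after XOR r5, r5, r0: r5=40^28=52
after LDR r4, [20]: r4=M[20]=5
After step 5: r5 = 52.

52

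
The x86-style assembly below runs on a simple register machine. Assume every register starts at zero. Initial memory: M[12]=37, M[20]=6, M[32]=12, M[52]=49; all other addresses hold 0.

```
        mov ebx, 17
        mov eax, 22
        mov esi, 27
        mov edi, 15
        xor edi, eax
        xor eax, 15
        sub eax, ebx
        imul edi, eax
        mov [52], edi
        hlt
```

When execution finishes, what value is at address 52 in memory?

ebx=17
eax=22
esi=27
edi=15
edi=15^22=25
eax=22^15=25
eax=25-17=8
edi=25*8=200
mov [52], edi → M[52]=200
halt.

200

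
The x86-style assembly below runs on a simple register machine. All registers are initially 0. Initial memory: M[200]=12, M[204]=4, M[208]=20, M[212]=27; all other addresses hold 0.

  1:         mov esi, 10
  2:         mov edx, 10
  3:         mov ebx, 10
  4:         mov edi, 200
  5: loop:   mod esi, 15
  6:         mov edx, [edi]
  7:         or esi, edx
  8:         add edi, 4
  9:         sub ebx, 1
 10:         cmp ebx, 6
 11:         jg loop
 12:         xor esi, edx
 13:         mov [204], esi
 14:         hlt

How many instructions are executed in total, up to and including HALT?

35

esi=10
edx=10
ebx=10
edi=200
esi=10%15=10
edx=M[200]=12
esi=10|12=14
edi=200+4=204
ebx=10-1=9
cmp ebx, 6  (cmp 9,6)
jg loop: taken
esi=14%15=14
edx=M[204]=4
esi=14|4=14
edi=204+4=208
ebx=9-1=8
cmp ebx, 6  (cmp 8,6)
jg loop: taken
esi=14%15=14
edx=M[208]=20
esi=14|20=30
edi=208+4=212
ebx=8-1=7
cmp ebx, 6  (cmp 7,6)
jg loop: taken
esi=30%15=0
edx=M[212]=27
esi=0|27=27
edi=212+4=216
ebx=7-1=6
cmp ebx, 6  (cmp 6,6)
jg loop: not taken
esi=27^27=0
mov [204], esi → M[204]=0
halt.
Total executed instructions: 35.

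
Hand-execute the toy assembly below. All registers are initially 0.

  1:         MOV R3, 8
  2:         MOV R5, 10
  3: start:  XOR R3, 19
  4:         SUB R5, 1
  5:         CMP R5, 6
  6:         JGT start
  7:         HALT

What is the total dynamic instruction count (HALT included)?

19

MOV R3, 8 → R3=8
MOV R5, 10 → R5=10
XOR R3, 19 → R3=8^19=27
SUB R5, 1 → R5=10-1=9
CMP R5, 6  (cmp 9,6)
JGT start: taken
XOR R3, 19 → R3=27^19=8
SUB R5, 1 → R5=9-1=8
CMP R5, 6  (cmp 8,6)
JGT start: taken
XOR R3, 19 → R3=8^19=27
SUB R5, 1 → R5=8-1=7
CMP R5, 6  (cmp 7,6)
JGT start: taken
XOR R3, 19 → R3=27^19=8
SUB R5, 1 → R5=7-1=6
CMP R5, 6  (cmp 6,6)
JGT start: not taken
halt.
Total executed instructions: 19.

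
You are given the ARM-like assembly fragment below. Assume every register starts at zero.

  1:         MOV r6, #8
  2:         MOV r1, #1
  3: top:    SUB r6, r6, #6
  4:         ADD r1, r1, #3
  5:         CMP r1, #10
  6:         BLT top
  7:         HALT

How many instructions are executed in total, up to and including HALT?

15

r6=8
r1=1
r6=8-6=2
r1=1+3=4
CMP r1, #10  (cmp 4,10)
BLT top: taken
r6=2-6=-4
r1=4+3=7
CMP r1, #10  (cmp 7,10)
BLT top: taken
r6=(-4)-6=-10
r1=7+3=10
CMP r1, #10  (cmp 10,10)
BLT top: not taken
halt.
Total executed instructions: 15.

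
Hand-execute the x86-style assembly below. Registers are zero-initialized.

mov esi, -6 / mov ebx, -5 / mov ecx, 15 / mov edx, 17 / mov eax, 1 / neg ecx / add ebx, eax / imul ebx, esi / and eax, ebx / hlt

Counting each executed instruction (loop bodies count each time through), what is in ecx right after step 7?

mov esi, -6 → esi=-6
mov ebx, -5 → ebx=-5
mov ecx, 15 → ecx=15
mov edx, 17 → edx=17
mov eax, 1 → eax=1
neg ecx → ecx=-(15)=-15
add ebx, eax → ebx=(-5)+1=-4
After step 7: ecx = -15.

-15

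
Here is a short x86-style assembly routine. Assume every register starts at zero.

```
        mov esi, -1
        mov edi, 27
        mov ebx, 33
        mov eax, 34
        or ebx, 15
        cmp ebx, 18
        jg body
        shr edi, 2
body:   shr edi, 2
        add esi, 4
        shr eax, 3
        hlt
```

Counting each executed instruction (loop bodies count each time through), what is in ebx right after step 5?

mov esi, -1 → esi=-1
mov edi, 27 → edi=27
mov ebx, 33 → ebx=33
mov eax, 34 → eax=34
or ebx, 15 → ebx=33|15=47
After step 5: ebx = 47.

47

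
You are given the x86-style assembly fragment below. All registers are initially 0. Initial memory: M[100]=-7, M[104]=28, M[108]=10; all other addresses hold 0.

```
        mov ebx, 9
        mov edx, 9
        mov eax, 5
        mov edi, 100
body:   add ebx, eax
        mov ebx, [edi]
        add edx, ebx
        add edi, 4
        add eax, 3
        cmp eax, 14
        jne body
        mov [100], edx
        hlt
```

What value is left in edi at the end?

112

mov ebx, 9 → ebx=9
mov edx, 9 → edx=9
mov eax, 5 → eax=5
mov edi, 100 → edi=100
add ebx, eax → ebx=9+5=14
mov ebx, [edi] → ebx=M[100]=-7
add edx, ebx → edx=9+(-7)=2
add edi, 4 → edi=100+4=104
add eax, 3 → eax=5+3=8
cmp eax, 14  (cmp 8,14)
jne body: taken
add ebx, eax → ebx=(-7)+8=1
mov ebx, [edi] → ebx=M[104]=28
add edx, ebx → edx=2+28=30
add edi, 4 → edi=104+4=108
add eax, 3 → eax=8+3=11
cmp eax, 14  (cmp 11,14)
jne body: taken
add ebx, eax → ebx=28+11=39
mov ebx, [edi] → ebx=M[108]=10
add edx, ebx → edx=30+10=40
add edi, 4 → edi=108+4=112
add eax, 3 → eax=11+3=14
cmp eax, 14  (cmp 14,14)
jne body: not taken
mov [100], edx → M[100]=40
halt.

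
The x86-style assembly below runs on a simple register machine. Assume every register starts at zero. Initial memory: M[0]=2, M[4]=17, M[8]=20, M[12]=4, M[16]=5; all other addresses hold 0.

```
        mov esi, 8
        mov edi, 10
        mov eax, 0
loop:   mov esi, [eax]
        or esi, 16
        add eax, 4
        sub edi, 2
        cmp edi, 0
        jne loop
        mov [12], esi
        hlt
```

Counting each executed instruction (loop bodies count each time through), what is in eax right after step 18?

12

esi=8
edi=10
eax=0
esi=M[0]=2
esi=2|16=18
eax=0+4=4
edi=10-2=8
cmp edi, 0  (cmp 8,0)
jne loop: taken
esi=M[4]=17
esi=17|16=17
eax=4+4=8
edi=8-2=6
cmp edi, 0  (cmp 6,0)
jne loop: taken
esi=M[8]=20
esi=20|16=20
eax=8+4=12
After step 18: eax = 12.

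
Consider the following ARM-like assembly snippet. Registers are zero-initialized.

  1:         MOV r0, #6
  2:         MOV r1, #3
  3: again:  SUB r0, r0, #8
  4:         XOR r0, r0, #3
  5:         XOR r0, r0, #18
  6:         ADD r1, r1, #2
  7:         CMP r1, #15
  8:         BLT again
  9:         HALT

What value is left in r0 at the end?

after MOV r0, #6: r0=6
after MOV r1, #3: r1=3
after SUB r0, r0, #8: r0=6-8=-2
after XOR r0, r0, #3: r0=(-2)^3=-3
after XOR r0, r0, #18: r0=(-3)^18=-17
after ADD r1, r1, #2: r1=3+2=5
CMP r1, #15  (cmp 5,15)
BLT again: taken
after SUB r0, r0, #8: r0=(-17)-8=-25
after XOR r0, r0, #3: r0=(-25)^3=-28
after XOR r0, r0, #18: r0=(-28)^18=-10
after ADD r1, r1, #2: r1=5+2=7
CMP r1, #15  (cmp 7,15)
BLT again: taken
after SUB r0, r0, #8: r0=(-10)-8=-18
after XOR r0, r0, #3: r0=(-18)^3=-19
after XOR r0, r0, #18: r0=(-19)^18=-1
after ADD r1, r1, #2: r1=7+2=9
CMP r1, #15  (cmp 9,15)
BLT again: taken
after SUB r0, r0, #8: r0=(-1)-8=-9
after XOR r0, r0, #3: r0=(-9)^3=-12
after XOR r0, r0, #18: r0=(-12)^18=-26
after ADD r1, r1, #2: r1=9+2=11
CMP r1, #15  (cmp 11,15)
BLT again: taken
after SUB r0, r0, #8: r0=(-26)-8=-34
after XOR r0, r0, #3: r0=(-34)^3=-35
after XOR r0, r0, #18: r0=(-35)^18=-49
after ADD r1, r1, #2: r1=11+2=13
CMP r1, #15  (cmp 13,15)
BLT again: taken
after SUB r0, r0, #8: r0=(-49)-8=-57
after XOR r0, r0, #3: r0=(-57)^3=-60
after XOR r0, r0, #18: r0=(-60)^18=-42
after ADD r1, r1, #2: r1=13+2=15
CMP r1, #15  (cmp 15,15)
BLT again: not taken
halt.

-42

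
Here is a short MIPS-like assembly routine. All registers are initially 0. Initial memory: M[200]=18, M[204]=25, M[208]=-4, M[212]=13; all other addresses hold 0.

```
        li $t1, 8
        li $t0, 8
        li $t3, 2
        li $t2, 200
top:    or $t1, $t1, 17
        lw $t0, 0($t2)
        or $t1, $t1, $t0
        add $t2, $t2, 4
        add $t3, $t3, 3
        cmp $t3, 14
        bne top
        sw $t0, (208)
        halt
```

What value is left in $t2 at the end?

216

li $t1, 8 → $t1=8
li $t0, 8 → $t0=8
li $t3, 2 → $t3=2
li $t2, 200 → $t2=200
or $t1, $t1, 17 → $t1=8|17=25
lw $t0, 0($t2) → $t0=M[200]=18
or $t1, $t1, $t0 → $t1=25|18=27
add $t2, $t2, 4 → $t2=200+4=204
add $t3, $t3, 3 → $t3=2+3=5
cmp $t3, 14  (cmp 5,14)
bne top: taken
or $t1, $t1, 17 → $t1=27|17=27
lw $t0, 0($t2) → $t0=M[204]=25
or $t1, $t1, $t0 → $t1=27|25=27
add $t2, $t2, 4 → $t2=204+4=208
add $t3, $t3, 3 → $t3=5+3=8
cmp $t3, 14  (cmp 8,14)
bne top: taken
or $t1, $t1, 17 → $t1=27|17=27
lw $t0, 0($t2) → $t0=M[208]=-4
or $t1, $t1, $t0 → $t1=27|(-4)=-1
add $t2, $t2, 4 → $t2=208+4=212
add $t3, $t3, 3 → $t3=8+3=11
cmp $t3, 14  (cmp 11,14)
bne top: taken
or $t1, $t1, 17 → $t1=(-1)|17=-1
lw $t0, 0($t2) → $t0=M[212]=13
or $t1, $t1, $t0 → $t1=(-1)|13=-1
add $t2, $t2, 4 → $t2=212+4=216
add $t3, $t3, 3 → $t3=11+3=14
cmp $t3, 14  (cmp 14,14)
bne top: not taken
sw $t0, (208) → M[208]=13
halt.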